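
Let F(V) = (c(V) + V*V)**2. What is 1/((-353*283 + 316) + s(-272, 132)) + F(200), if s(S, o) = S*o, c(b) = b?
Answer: 218952411479999/135487 ≈ 1.6160e+9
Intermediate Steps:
F(V) = (V + V**2)**2 (F(V) = (V + V*V)**2 = (V + V**2)**2)
1/((-353*283 + 316) + s(-272, 132)) + F(200) = 1/((-353*283 + 316) - 272*132) + 200**2*(1 + 200)**2 = 1/((-99899 + 316) - 35904) + 40000*201**2 = 1/(-99583 - 35904) + 40000*40401 = 1/(-135487) + 1616040000 = -1/135487 + 1616040000 = 218952411479999/135487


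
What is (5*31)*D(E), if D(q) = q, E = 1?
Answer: 155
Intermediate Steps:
(5*31)*D(E) = (5*31)*1 = 155*1 = 155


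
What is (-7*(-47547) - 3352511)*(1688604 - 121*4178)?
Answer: -3572483105012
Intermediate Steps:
(-7*(-47547) - 3352511)*(1688604 - 121*4178) = (332829 - 3352511)*(1688604 - 505538) = -3019682*1183066 = -3572483105012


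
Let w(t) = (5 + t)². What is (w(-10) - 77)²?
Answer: 2704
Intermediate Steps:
(w(-10) - 77)² = ((5 - 10)² - 77)² = ((-5)² - 77)² = (25 - 77)² = (-52)² = 2704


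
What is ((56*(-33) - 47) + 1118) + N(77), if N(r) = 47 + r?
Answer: -653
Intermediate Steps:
((56*(-33) - 47) + 1118) + N(77) = ((56*(-33) - 47) + 1118) + (47 + 77) = ((-1848 - 47) + 1118) + 124 = (-1895 + 1118) + 124 = -777 + 124 = -653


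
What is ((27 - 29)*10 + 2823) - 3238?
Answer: -435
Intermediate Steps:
((27 - 29)*10 + 2823) - 3238 = (-2*10 + 2823) - 3238 = (-20 + 2823) - 3238 = 2803 - 3238 = -435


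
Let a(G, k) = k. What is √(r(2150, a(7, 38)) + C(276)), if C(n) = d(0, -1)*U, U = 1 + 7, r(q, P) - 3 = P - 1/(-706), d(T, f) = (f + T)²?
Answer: √24424070/706 ≈ 7.0001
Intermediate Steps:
d(T, f) = (T + f)²
r(q, P) = 2119/706 + P (r(q, P) = 3 + (P - 1/(-706)) = 3 + (P - 1*(-1/706)) = 3 + (P + 1/706) = 3 + (1/706 + P) = 2119/706 + P)
U = 8
C(n) = 8 (C(n) = (0 - 1)²*8 = (-1)²*8 = 1*8 = 8)
√(r(2150, a(7, 38)) + C(276)) = √((2119/706 + 38) + 8) = √(28947/706 + 8) = √(34595/706) = √24424070/706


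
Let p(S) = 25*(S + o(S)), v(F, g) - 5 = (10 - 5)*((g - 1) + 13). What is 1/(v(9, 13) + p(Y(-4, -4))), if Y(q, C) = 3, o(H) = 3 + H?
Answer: 1/355 ≈ 0.0028169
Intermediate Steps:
v(F, g) = 65 + 5*g (v(F, g) = 5 + (10 - 5)*((g - 1) + 13) = 5 + 5*((-1 + g) + 13) = 5 + 5*(12 + g) = 5 + (60 + 5*g) = 65 + 5*g)
p(S) = 75 + 50*S (p(S) = 25*(S + (3 + S)) = 25*(3 + 2*S) = 75 + 50*S)
1/(v(9, 13) + p(Y(-4, -4))) = 1/((65 + 5*13) + (75 + 50*3)) = 1/((65 + 65) + (75 + 150)) = 1/(130 + 225) = 1/355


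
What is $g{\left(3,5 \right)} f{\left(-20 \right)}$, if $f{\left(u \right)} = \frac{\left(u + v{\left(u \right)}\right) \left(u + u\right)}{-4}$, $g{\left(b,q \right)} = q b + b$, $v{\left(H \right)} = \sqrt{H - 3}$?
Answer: $-3600 + 180 i \sqrt{23} \approx -3600.0 + 863.25 i$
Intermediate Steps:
$v{\left(H \right)} = \sqrt{-3 + H}$
$g{\left(b,q \right)} = b + b q$ ($g{\left(b,q \right)} = b q + b = b + b q$)
$f{\left(u \right)} = - \frac{u \left(u + \sqrt{-3 + u}\right)}{2}$ ($f{\left(u \right)} = \frac{\left(u + \sqrt{-3 + u}\right) \left(u + u\right)}{-4} = \left(u + \sqrt{-3 + u}\right) 2 u \left(- \frac{1}{4}\right) = 2 u \left(u + \sqrt{-3 + u}\right) \left(- \frac{1}{4}\right) = - \frac{u \left(u + \sqrt{-3 + u}\right)}{2}$)
$g{\left(3,5 \right)} f{\left(-20 \right)} = 3 \left(1 + 5\right) \left(\left(- \frac{1}{2}\right) \left(-20\right) \left(-20 + \sqrt{-3 - 20}\right)\right) = 3 \cdot 6 \left(\left(- \frac{1}{2}\right) \left(-20\right) \left(-20 + \sqrt{-23}\right)\right) = 18 \left(\left(- \frac{1}{2}\right) \left(-20\right) \left(-20 + i \sqrt{23}\right)\right) = 18 \left(-200 + 10 i \sqrt{23}\right) = -3600 + 180 i \sqrt{23}$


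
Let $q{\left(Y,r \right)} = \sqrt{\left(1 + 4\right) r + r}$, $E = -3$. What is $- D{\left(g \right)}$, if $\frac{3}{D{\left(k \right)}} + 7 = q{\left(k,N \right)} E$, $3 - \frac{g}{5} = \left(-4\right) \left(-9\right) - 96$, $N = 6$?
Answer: $\frac{3}{25} \approx 0.12$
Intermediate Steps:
$g = 315$ ($g = 15 - 5 \left(\left(-4\right) \left(-9\right) - 96\right) = 15 - 5 \left(36 - 96\right) = 15 - -300 = 15 + 300 = 315$)
$q{\left(Y,r \right)} = \sqrt{6} \sqrt{r}$ ($q{\left(Y,r \right)} = \sqrt{5 r + r} = \sqrt{6 r} = \sqrt{6} \sqrt{r}$)
$D{\left(k \right)} = - \frac{3}{25}$ ($D{\left(k \right)} = \frac{3}{-7 + \sqrt{6} \sqrt{6} \left(-3\right)} = \frac{3}{-7 + 6 \left(-3\right)} = \frac{3}{-7 - 18} = \frac{3}{-25} = 3 \left(- \frac{1}{25}\right) = - \frac{3}{25}$)
$- D{\left(g \right)} = \left(-1\right) \left(- \frac{3}{25}\right) = \frac{3}{25}$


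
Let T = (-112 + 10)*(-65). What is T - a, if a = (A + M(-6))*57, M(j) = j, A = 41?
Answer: 4635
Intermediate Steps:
a = 1995 (a = (41 - 6)*57 = 35*57 = 1995)
T = 6630 (T = -102*(-65) = 6630)
T - a = 6630 - 1*1995 = 6630 - 1995 = 4635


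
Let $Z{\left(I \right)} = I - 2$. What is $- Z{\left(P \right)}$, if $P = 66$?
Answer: $-64$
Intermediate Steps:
$Z{\left(I \right)} = -2 + I$
$- Z{\left(P \right)} = - (-2 + 66) = \left(-1\right) 64 = -64$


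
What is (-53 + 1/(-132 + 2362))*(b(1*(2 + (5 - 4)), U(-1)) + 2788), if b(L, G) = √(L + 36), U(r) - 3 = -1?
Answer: -164755466/1115 - 118189*√39/2230 ≈ -1.4809e+5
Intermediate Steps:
U(r) = 2 (U(r) = 3 - 1 = 2)
b(L, G) = √(36 + L)
(-53 + 1/(-132 + 2362))*(b(1*(2 + (5 - 4)), U(-1)) + 2788) = (-53 + 1/(-132 + 2362))*(√(36 + 1*(2 + (5 - 4))) + 2788) = (-53 + 1/2230)*(√(36 + 1*(2 + 1)) + 2788) = (-53 + 1/2230)*(√(36 + 1*3) + 2788) = -118189*(√(36 + 3) + 2788)/2230 = -118189*(√39 + 2788)/2230 = -118189*(2788 + √39)/2230 = -164755466/1115 - 118189*√39/2230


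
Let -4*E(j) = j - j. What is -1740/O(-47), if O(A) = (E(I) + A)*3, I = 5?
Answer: 580/47 ≈ 12.340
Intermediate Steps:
E(j) = 0 (E(j) = -(j - j)/4 = -¼*0 = 0)
O(A) = 3*A (O(A) = (0 + A)*3 = A*3 = 3*A)
-1740/O(-47) = -1740/(3*(-47)) = -1740/(-141) = -1740*(-1/141) = 580/47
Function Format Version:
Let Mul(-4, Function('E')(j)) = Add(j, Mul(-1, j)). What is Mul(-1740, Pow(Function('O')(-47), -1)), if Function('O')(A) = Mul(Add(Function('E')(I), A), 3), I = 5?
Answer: Rational(580, 47) ≈ 12.340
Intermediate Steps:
Function('E')(j) = 0 (Function('E')(j) = Mul(Rational(-1, 4), Add(j, Mul(-1, j))) = Mul(Rational(-1, 4), 0) = 0)
Function('O')(A) = Mul(3, A) (Function('O')(A) = Mul(Add(0, A), 3) = Mul(A, 3) = Mul(3, A))
Mul(-1740, Pow(Function('O')(-47), -1)) = Mul(-1740, Pow(Mul(3, -47), -1)) = Mul(-1740, Pow(-141, -1)) = Mul(-1740, Rational(-1, 141)) = Rational(580, 47)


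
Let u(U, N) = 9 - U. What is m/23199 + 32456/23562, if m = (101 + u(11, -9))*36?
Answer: 12680632/8282043 ≈ 1.5311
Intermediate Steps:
m = 3564 (m = (101 + (9 - 1*11))*36 = (101 + (9 - 11))*36 = (101 - 2)*36 = 99*36 = 3564)
m/23199 + 32456/23562 = 3564/23199 + 32456/23562 = 3564*(1/23199) + 32456*(1/23562) = 108/703 + 16228/11781 = 12680632/8282043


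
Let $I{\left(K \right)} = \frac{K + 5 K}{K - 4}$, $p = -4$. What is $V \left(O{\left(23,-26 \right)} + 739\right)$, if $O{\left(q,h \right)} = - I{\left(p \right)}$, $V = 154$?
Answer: $113344$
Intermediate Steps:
$I{\left(K \right)} = \frac{6 K}{-4 + K}$
$O{\left(q,h \right)} = -3$ ($O{\left(q,h \right)} = - \frac{6 \left(-4\right)}{-4 - 4} = - \frac{6 \left(-4\right)}{-8} = - \frac{6 \left(-4\right) \left(-1\right)}{8} = \left(-1\right) 3 = -3$)
$V \left(O{\left(23,-26 \right)} + 739\right) = 154 \left(-3 + 739\right) = 154 \cdot 736 = 113344$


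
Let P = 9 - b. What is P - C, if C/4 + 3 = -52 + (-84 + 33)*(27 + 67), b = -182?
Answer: 19587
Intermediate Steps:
P = 191 (P = 9 - 1*(-182) = 9 + 182 = 191)
C = -19396 (C = -12 + 4*(-52 + (-84 + 33)*(27 + 67)) = -12 + 4*(-52 - 51*94) = -12 + 4*(-52 - 4794) = -12 + 4*(-4846) = -12 - 19384 = -19396)
P - C = 191 - 1*(-19396) = 191 + 19396 = 19587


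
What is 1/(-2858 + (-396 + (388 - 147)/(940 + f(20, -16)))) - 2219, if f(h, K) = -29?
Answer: -6577456418/2964153 ≈ -2219.0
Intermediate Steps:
1/(-2858 + (-396 + (388 - 147)/(940 + f(20, -16)))) - 2219 = 1/(-2858 + (-396 + (388 - 147)/(940 - 29))) - 2219 = 1/(-2858 + (-396 + 241/911)) - 2219 = 1/(-2858 - 360515/911) - 2219 = 1/(-2964153/911) - 2219 = -911/2964153 - 2219 = -6577456418/2964153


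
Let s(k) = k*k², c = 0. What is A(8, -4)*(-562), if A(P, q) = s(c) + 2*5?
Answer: -5620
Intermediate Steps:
s(k) = k³
A(P, q) = 10 (A(P, q) = 0³ + 2*5 = 0 + 10 = 10)
A(8, -4)*(-562) = 10*(-562) = -5620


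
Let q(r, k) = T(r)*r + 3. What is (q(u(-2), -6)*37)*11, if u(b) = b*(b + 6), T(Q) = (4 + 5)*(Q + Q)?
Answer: 470085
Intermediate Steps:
T(Q) = 18*Q (T(Q) = 9*(2*Q) = 18*Q)
u(b) = b*(6 + b)
q(r, k) = 3 + 18*r² (q(r, k) = (18*r)*r + 3 = 18*r² + 3 = 3 + 18*r²)
(q(u(-2), -6)*37)*11 = ((3 + 18*(-2*(6 - 2))²)*37)*11 = ((3 + 18*(-2*4)²)*37)*11 = ((3 + 18*(-8)²)*37)*11 = ((3 + 18*64)*37)*11 = ((3 + 1152)*37)*11 = (1155*37)*11 = 42735*11 = 470085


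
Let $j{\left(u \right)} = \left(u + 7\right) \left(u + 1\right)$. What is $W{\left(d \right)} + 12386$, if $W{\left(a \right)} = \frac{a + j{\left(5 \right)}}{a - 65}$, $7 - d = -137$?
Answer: $\frac{978710}{79} \approx 12389.0$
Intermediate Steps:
$d = 144$ ($d = 7 - -137 = 7 + 137 = 144$)
$j{\left(u \right)} = \left(1 + u\right) \left(7 + u\right)$ ($j{\left(u \right)} = \left(7 + u\right) \left(1 + u\right) = \left(1 + u\right) \left(7 + u\right)$)
$W{\left(a \right)} = \frac{72 + a}{-65 + a}$ ($W{\left(a \right)} = \frac{a + \left(7 + 5^{2} + 8 \cdot 5\right)}{a - 65} = \frac{a + \left(7 + 25 + 40\right)}{-65 + a} = \frac{a + 72}{-65 + a} = \frac{72 + a}{-65 + a}$)
$W{\left(d \right)} + 12386 = \frac{72 + 144}{-65 + 144} + 12386 = \frac{1}{79} \cdot 216 + 12386 = \frac{216}{79} + 12386 = \frac{978710}{79}$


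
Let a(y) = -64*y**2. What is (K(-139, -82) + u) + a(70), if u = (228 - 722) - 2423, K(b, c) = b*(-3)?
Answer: -316100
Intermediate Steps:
K(b, c) = -3*b
u = -2917 (u = -494 - 2423 = -2917)
(K(-139, -82) + u) + a(70) = (-3*(-139) - 2917) - 64*70**2 = (417 - 2917) - 64*4900 = -2500 - 313600 = -316100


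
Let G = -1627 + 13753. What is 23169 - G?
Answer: 11043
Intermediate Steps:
G = 12126
23169 - G = 23169 - 1*12126 = 23169 - 12126 = 11043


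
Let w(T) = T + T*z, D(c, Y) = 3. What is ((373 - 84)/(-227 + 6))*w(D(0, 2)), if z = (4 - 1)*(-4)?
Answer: 561/13 ≈ 43.154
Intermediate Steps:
z = -12 (z = 3*(-4) = -12)
w(T) = -11*T (w(T) = T + T*(-12) = T - 12*T = -11*T)
((373 - 84)/(-227 + 6))*w(D(0, 2)) = ((373 - 84)/(-227 + 6))*(-11*3) = (289/(-221))*(-33) = (289*(-1/221))*(-33) = -17/13*(-33) = 561/13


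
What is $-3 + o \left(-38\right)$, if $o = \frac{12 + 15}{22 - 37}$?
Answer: $\frac{327}{5} \approx 65.4$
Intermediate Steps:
$o = - \frac{9}{5}$ ($o = \frac{27}{-15} = 27 \left(- \frac{1}{15}\right) = - \frac{9}{5} \approx -1.8$)
$-3 + o \left(-38\right) = -3 - - \frac{342}{5} = -3 + \frac{342}{5} = \frac{327}{5}$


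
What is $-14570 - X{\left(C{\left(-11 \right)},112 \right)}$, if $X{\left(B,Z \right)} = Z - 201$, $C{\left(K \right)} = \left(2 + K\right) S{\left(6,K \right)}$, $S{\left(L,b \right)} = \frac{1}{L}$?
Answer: $-14481$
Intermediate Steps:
$C{\left(K \right)} = \frac{1}{3} + \frac{K}{6}$ ($C{\left(K \right)} = \frac{2 + K}{6} = \left(2 + K\right) \frac{1}{6} = \frac{1}{3} + \frac{K}{6}$)
$X{\left(B,Z \right)} = -201 + Z$
$-14570 - X{\left(C{\left(-11 \right)},112 \right)} = -14570 - \left(-201 + 112\right) = -14570 - -89 = -14570 + 89 = -14481$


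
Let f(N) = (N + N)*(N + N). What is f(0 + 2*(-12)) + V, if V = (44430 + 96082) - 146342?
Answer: -3526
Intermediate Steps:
f(N) = 4*N² (f(N) = (2*N)*(2*N) = 4*N²)
V = -5830 (V = 140512 - 146342 = -5830)
f(0 + 2*(-12)) + V = 4*(0 + 2*(-12))² - 5830 = 4*(0 - 24)² - 5830 = 4*(-24)² - 5830 = 4*576 - 5830 = 2304 - 5830 = -3526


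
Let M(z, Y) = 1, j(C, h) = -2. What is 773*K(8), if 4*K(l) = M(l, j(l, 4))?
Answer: 773/4 ≈ 193.25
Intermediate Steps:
K(l) = ¼ (K(l) = (¼)*1 = ¼)
773*K(8) = 773*(¼) = 773/4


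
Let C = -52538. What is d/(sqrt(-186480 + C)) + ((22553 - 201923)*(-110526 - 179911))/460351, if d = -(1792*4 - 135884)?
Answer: 52095684690/460351 - 64358*I*sqrt(239018)/119509 ≈ 1.1317e+5 - 263.28*I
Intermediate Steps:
d = 128716 (d = -(7168 - 135884) = -1*(-128716) = 128716)
d/(sqrt(-186480 + C)) + ((22553 - 201923)*(-110526 - 179911))/460351 = 128716/(sqrt(-186480 - 52538)) + ((22553 - 201923)*(-110526 - 179911))/460351 = 128716/(sqrt(-239018)) - 179370*(-290437)*(1/460351) = 128716/((I*sqrt(239018))) + 52095684690*(1/460351) = 128716*(-I*sqrt(239018)/239018) + 52095684690/460351 = -64358*I*sqrt(239018)/119509 + 52095684690/460351 = 52095684690/460351 - 64358*I*sqrt(239018)/119509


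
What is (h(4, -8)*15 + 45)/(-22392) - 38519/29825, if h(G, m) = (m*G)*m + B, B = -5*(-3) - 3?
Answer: -327918691/222613800 ≈ -1.4730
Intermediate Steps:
B = 12 (B = 15 - 3 = 12)
h(G, m) = 12 + G*m**2 (h(G, m) = (m*G)*m + 12 = (G*m)*m + 12 = G*m**2 + 12 = 12 + G*m**2)
(h(4, -8)*15 + 45)/(-22392) - 38519/29825 = ((12 + 4*(-8)**2)*15 + 45)/(-22392) - 38519/29825 = ((12 + 4*64)*15 + 45)*(-1/22392) - 38519*1/29825 = ((12 + 256)*15 + 45)*(-1/22392) - 38519/29825 = (268*15 + 45)*(-1/22392) - 38519/29825 = (4020 + 45)*(-1/22392) - 38519/29825 = 4065*(-1/22392) - 38519/29825 = -1355/7464 - 38519/29825 = -327918691/222613800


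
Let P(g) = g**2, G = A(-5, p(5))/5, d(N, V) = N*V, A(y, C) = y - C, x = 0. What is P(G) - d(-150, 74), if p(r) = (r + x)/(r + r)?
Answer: 1110121/100 ≈ 11101.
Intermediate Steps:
p(r) = 1/2 (p(r) = (r + 0)/(r + r) = r/((2*r)) = r*(1/(2*r)) = 1/2)
G = -11/10 (G = (-5 - 1*1/2)/5 = (-5 - 1/2)*(1/5) = -11/2*1/5 = -11/10 ≈ -1.1000)
P(G) - d(-150, 74) = (-11/10)**2 - (-150)*74 = 121/100 - 1*(-11100) = 121/100 + 11100 = 1110121/100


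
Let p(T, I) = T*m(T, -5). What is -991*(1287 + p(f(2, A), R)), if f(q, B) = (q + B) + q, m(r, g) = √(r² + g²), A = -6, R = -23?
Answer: -1275417 + 1982*√29 ≈ -1.2647e+6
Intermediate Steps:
m(r, g) = √(g² + r²)
f(q, B) = B + 2*q (f(q, B) = (B + q) + q = B + 2*q)
p(T, I) = T*√(25 + T²) (p(T, I) = T*√((-5)² + T²) = T*√(25 + T²))
-991*(1287 + p(f(2, A), R)) = -991*(1287 + (-6 + 2*2)*√(25 + (-6 + 2*2)²)) = -991*(1287 + (-6 + 4)*√(25 + (-6 + 4)²)) = -991*(1287 - 2*√(25 + (-2)²)) = -991*(1287 - 2*√(25 + 4)) = -991*(1287 - 2*√29) = -1275417 + 1982*√29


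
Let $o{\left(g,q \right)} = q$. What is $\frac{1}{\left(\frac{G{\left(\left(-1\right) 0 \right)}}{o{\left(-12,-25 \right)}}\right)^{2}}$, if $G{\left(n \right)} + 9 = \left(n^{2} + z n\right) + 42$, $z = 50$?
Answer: $\frac{625}{1089} \approx 0.57392$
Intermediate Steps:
$G{\left(n \right)} = 33 + n^{2} + 50 n$ ($G{\left(n \right)} = -9 + \left(\left(n^{2} + 50 n\right) + 42\right) = -9 + \left(42 + n^{2} + 50 n\right) = 33 + n^{2} + 50 n$)
$\frac{1}{\left(\frac{G{\left(\left(-1\right) 0 \right)}}{o{\left(-12,-25 \right)}}\right)^{2}} = \frac{1}{\left(\frac{33 + \left(\left(-1\right) 0\right)^{2} + 50 \left(\left(-1\right) 0\right)}{-25}\right)^{2}} = \frac{1}{\left(\left(33 + 0^{2} + 50 \cdot 0\right) \left(- \frac{1}{25}\right)\right)^{2}} = \frac{1}{\left(\left(33 + 0 + 0\right) \left(- \frac{1}{25}\right)\right)^{2}} = \frac{1}{\left(33 \left(- \frac{1}{25}\right)\right)^{2}} = \frac{1}{\left(- \frac{33}{25}\right)^{2}} = \frac{1}{\frac{1089}{625}} = \frac{625}{1089}$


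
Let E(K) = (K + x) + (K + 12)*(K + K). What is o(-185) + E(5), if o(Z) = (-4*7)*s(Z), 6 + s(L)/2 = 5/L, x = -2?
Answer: 18889/37 ≈ 510.51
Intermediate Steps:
s(L) = -12 + 10/L (s(L) = -12 + 2*(5/L) = -12 + 10/L)
E(K) = -2 + K + 2*K*(12 + K) (E(K) = (K - 2) + (K + 12)*(K + K) = (-2 + K) + (12 + K)*(2*K) = (-2 + K) + 2*K*(12 + K) = -2 + K + 2*K*(12 + K))
o(Z) = 336 - 280/Z (o(Z) = (-4*7)*(-12 + 10/Z) = -28*(-12 + 10/Z) = 336 - 280/Z)
o(-185) + E(5) = (336 - 280/(-185)) + (-2 + 2*5² + 25*5) = (336 - 280*(-1/185)) + (-2 + 2*25 + 125) = (336 + 56/37) + (-2 + 50 + 125) = 12488/37 + 173 = 18889/37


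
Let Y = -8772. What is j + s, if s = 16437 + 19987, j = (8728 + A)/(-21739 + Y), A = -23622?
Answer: 1111347558/30511 ≈ 36425.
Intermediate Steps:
j = 14894/30511 (j = (8728 - 23622)/(-21739 - 8772) = -14894/(-30511) = -14894*(-1/30511) = 14894/30511 ≈ 0.48815)
s = 36424
j + s = 14894/30511 + 36424 = 1111347558/30511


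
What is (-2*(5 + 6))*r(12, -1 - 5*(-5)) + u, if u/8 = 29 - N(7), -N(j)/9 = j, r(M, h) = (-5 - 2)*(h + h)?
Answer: 8128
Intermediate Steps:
r(M, h) = -14*h
N(j) = -9*j
u = 736 (u = 8*(29 - (-9)*7) = 8*(29 - 1*(-63)) = 8*(29 + 63) = 8*92 = 736)
(-2*(5 + 6))*r(12, -1 - 5*(-5)) + u = (-2*(5 + 6))*(-14*(-1 - 5*(-5))) + 736 = (-2*11)*(-14*(-1 + 25)) + 736 = -(-308)*24 + 736 = -22*(-336) + 736 = 7392 + 736 = 8128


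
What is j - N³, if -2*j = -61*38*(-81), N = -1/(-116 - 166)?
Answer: -2105308674073/22425768 ≈ -93879.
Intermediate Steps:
N = 1/282 (N = -1/(-282) = -1*(-1/282) = 1/282 ≈ 0.0035461)
j = -93879 (j = -(-61*38)*(-81)/2 = -(-1159)*(-81) = -½*187758 = -93879)
j - N³ = -93879 - (1/282)³ = -93879 - 1*1/22425768 = -93879 - 1/22425768 = -2105308674073/22425768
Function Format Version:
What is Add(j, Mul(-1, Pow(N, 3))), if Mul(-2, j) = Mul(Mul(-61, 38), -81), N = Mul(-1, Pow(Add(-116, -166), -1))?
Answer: Rational(-2105308674073, 22425768) ≈ -93879.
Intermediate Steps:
N = Rational(1, 282) (N = Mul(-1, Pow(-282, -1)) = Mul(-1, Rational(-1, 282)) = Rational(1, 282) ≈ 0.0035461)
j = -93879 (j = Mul(Rational(-1, 2), Mul(Mul(-61, 38), -81)) = Mul(Rational(-1, 2), Mul(-2318, -81)) = Mul(Rational(-1, 2), 187758) = -93879)
Add(j, Mul(-1, Pow(N, 3))) = Add(-93879, Mul(-1, Pow(Rational(1, 282), 3))) = Add(-93879, Mul(-1, Rational(1, 22425768))) = Add(-93879, Rational(-1, 22425768)) = Rational(-2105308674073, 22425768)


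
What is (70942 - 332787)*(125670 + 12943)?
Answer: -36295120985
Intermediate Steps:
(70942 - 332787)*(125670 + 12943) = -261845*138613 = -36295120985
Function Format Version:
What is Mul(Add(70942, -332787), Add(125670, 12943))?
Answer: -36295120985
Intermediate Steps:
Mul(Add(70942, -332787), Add(125670, 12943)) = Mul(-261845, 138613) = -36295120985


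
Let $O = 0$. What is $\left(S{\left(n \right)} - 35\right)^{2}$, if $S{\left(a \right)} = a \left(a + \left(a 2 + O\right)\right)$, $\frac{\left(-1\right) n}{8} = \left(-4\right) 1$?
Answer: $9223369$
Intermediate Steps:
$n = 32$ ($n = - 8 \left(\left(-4\right) 1\right) = \left(-8\right) \left(-4\right) = 32$)
$S{\left(a \right)} = 3 a^{2}$ ($S{\left(a \right)} = a \left(a + \left(a 2 + 0\right)\right) = a \left(a + \left(2 a + 0\right)\right) = a \left(a + 2 a\right) = a 3 a = 3 a^{2}$)
$\left(S{\left(n \right)} - 35\right)^{2} = \left(3 \cdot 32^{2} - 35\right)^{2} = \left(3 \cdot 1024 - 35\right)^{2} = \left(3072 - 35\right)^{2} = 3037^{2} = 9223369$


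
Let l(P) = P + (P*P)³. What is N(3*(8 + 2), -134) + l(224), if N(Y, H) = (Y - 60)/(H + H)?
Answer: 16927503348168015/134 ≈ 1.2632e+14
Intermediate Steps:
l(P) = P + P⁶ (l(P) = P + (P²)³ = P + P⁶)
N(Y, H) = (-60 + Y)/(2*H) (N(Y, H) = (-60 + Y)/((2*H)) = (-60 + Y)*(1/(2*H)) = (-60 + Y)/(2*H))
N(3*(8 + 2), -134) + l(224) = (½)*(-60 + 3*(8 + 2))/(-134) + (224 + 224⁶) = (½)*(-1/134)*(-60 + 3*10) + (224 + 126324651851776) = (½)*(-1/134)*(-60 + 30) + 126324651852000 = (½)*(-1/134)*(-30) + 126324651852000 = 15/134 + 126324651852000 = 16927503348168015/134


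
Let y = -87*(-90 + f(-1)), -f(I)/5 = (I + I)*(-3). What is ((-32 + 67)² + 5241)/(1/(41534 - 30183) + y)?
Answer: 73395566/118504441 ≈ 0.61935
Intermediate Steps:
f(I) = 30*I (f(I) = -5*(I + I)*(-3) = -5*2*I*(-3) = -(-30)*I = 30*I)
y = 10440 (y = -87*(-90 + 30*(-1)) = -87*(-90 - 30) = -87*(-120) = 10440)
((-32 + 67)² + 5241)/(1/(41534 - 30183) + y) = ((-32 + 67)² + 5241)/(1/(41534 - 30183) + 10440) = (35² + 5241)/(1/11351 + 10440) = (1225 + 5241)/(1/11351 + 10440) = 6466/(118504441/11351) = 6466*(11351/118504441) = 73395566/118504441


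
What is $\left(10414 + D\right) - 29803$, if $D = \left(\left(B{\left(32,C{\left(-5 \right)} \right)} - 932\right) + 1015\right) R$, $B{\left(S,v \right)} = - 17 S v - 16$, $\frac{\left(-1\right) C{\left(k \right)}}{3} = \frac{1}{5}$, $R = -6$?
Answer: $- \frac{108747}{5} \approx -21749.0$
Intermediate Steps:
$C{\left(k \right)} = - \frac{3}{5}$
$B{\left(S,v \right)} = -16 - 17 S v$ ($B{\left(S,v \right)} = - 17 S v - 16 = -16 - 17 S v$)
$D = - \frac{11802}{5}$ ($D = \left(\left(\left(-16 - 544 \left(- \frac{3}{5}\right)\right) - 932\right) + 1015\right) \left(-6\right) = \left(\left(\left(-16 + \frac{1632}{5}\right) - 932\right) + 1015\right) \left(-6\right) = \left(\left(\frac{1552}{5} - 932\right) + 1015\right) \left(-6\right) = \left(- \frac{3108}{5} + 1015\right) \left(-6\right) = \frac{1967}{5} \left(-6\right) = - \frac{11802}{5} \approx -2360.4$)
$\left(10414 + D\right) - 29803 = \left(10414 - \frac{11802}{5}\right) - 29803 = \frac{40268}{5} - 29803 = - \frac{108747}{5}$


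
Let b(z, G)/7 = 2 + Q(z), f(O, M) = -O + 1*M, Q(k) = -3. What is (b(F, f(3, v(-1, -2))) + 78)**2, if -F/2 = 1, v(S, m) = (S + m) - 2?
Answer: 5041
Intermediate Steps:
v(S, m) = -2 + S + m
F = -2 (F = -2*1 = -2)
f(O, M) = M - O (f(O, M) = -O + M = M - O)
b(z, G) = -7 (b(z, G) = 7*(2 - 3) = 7*(-1) = -7)
(b(F, f(3, v(-1, -2))) + 78)**2 = (-7 + 78)**2 = 71**2 = 5041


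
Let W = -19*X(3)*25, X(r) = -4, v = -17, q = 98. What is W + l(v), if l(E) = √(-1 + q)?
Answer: 1900 + √97 ≈ 1909.8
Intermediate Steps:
l(E) = √97 (l(E) = √(-1 + 98) = √97)
W = 1900 (W = -19*(-4)*25 = 76*25 = 1900)
W + l(v) = 1900 + √97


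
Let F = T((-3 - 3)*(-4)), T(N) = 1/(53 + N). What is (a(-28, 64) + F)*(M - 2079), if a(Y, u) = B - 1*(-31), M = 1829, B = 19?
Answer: -962750/77 ≈ -12503.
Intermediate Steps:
F = 1/77 (F = 1/(53 + (-3 - 3)*(-4)) = 1/(53 - 6*(-4)) = 1/(53 + 24) = 1/77 ≈ 0.012987)
a(Y, u) = 50 (a(Y, u) = 19 - 1*(-31) = 19 + 31 = 50)
(a(-28, 64) + F)*(M - 2079) = (50 + 1/77)*(1829 - 2079) = (3851/77)*(-250) = -962750/77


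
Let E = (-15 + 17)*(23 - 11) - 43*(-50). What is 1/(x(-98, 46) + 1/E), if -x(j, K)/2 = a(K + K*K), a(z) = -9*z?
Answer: 2174/84603385 ≈ 2.5696e-5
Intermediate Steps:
E = 2174 (E = 2*12 + 2150 = 24 + 2150 = 2174)
x(j, K) = 18*K + 18*K² (x(j, K) = -(-18)*(K + K*K) = -(-18)*(K + K²) = -2*(-9*K - 9*K²) = 18*K + 18*K²)
1/(x(-98, 46) + 1/E) = 1/(18*46*(1 + 46) + 1/2174) = 1/(18*46*47 + 1/2174) = 1/(38916 + 1/2174) = 1/(84603385/2174) = 2174/84603385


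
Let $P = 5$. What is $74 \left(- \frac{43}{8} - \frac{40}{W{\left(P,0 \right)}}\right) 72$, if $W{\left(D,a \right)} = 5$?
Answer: $-71262$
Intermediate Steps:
$74 \left(- \frac{43}{8} - \frac{40}{W{\left(P,0 \right)}}\right) 72 = 74 \left(- \frac{43}{8} - \frac{40}{5}\right) 72 = 74 \left(\left(-43\right) \frac{1}{8} - 8\right) 72 = 74 \left(- \frac{43}{8} - 8\right) 72 = 74 \left(- \frac{107}{8}\right) 72 = \left(- \frac{3959}{4}\right) 72 = -71262$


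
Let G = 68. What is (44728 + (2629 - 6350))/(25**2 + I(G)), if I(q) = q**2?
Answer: 41007/5249 ≈ 7.8123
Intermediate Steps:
(44728 + (2629 - 6350))/(25**2 + I(G)) = (44728 + (2629 - 6350))/(25**2 + 68**2) = (44728 - 3721)/(625 + 4624) = 41007/5249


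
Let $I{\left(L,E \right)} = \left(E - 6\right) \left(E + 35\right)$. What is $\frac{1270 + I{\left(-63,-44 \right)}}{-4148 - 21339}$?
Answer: $- \frac{1720}{25487} \approx -0.067485$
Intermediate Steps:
$I{\left(L,E \right)} = \left(-6 + E\right) \left(35 + E\right)$
$\frac{1270 + I{\left(-63,-44 \right)}}{-4148 - 21339} = \frac{1270 + \left(-210 + \left(-44\right)^{2} + 29 \left(-44\right)\right)}{-4148 - 21339} = \frac{1270 - -450}{-25487} = \left(1270 + 450\right) \left(- \frac{1}{25487}\right) = 1720 \left(- \frac{1}{25487}\right) = - \frac{1720}{25487}$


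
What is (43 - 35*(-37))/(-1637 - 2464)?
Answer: -446/1367 ≈ -0.32626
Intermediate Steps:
(43 - 35*(-37))/(-1637 - 2464) = (43 + 1295)/(-4101) = 1338*(-1/4101) = -446/1367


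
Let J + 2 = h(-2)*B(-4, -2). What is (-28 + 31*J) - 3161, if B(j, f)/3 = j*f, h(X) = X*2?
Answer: -6227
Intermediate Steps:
h(X) = 2*X
B(j, f) = 3*f*j (B(j, f) = 3*(j*f) = 3*(f*j) = 3*f*j)
J = -98 (J = -2 + (2*(-2))*(3*(-2)*(-4)) = -2 - 4*24 = -2 - 96 = -98)
(-28 + 31*J) - 3161 = (-28 + 31*(-98)) - 3161 = (-28 - 3038) - 3161 = -3066 - 3161 = -6227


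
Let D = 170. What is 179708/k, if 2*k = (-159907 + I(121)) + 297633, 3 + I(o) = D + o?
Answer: 179708/69007 ≈ 2.6042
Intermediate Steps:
I(o) = 167 + o (I(o) = -3 + (170 + o) = 167 + o)
k = 69007 (k = ((-159907 + (167 + 121)) + 297633)/2 = ((-159907 + 288) + 297633)/2 = (-159619 + 297633)/2 = (½)*138014 = 69007)
179708/k = 179708/69007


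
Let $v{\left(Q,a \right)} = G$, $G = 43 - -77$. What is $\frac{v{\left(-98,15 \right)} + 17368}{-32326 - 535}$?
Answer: $- \frac{17488}{32861} \approx -0.53218$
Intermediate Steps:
$G = 120$ ($G = 43 + 77 = 120$)
$v{\left(Q,a \right)} = 120$
$\frac{v{\left(-98,15 \right)} + 17368}{-32326 - 535} = \frac{120 + 17368}{-32326 - 535} = \frac{17488}{-32861} = 17488 \left(- \frac{1}{32861}\right) = - \frac{17488}{32861}$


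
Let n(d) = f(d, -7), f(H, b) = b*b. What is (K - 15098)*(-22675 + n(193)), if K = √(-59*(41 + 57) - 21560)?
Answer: 341607348 - 475146*I*√62 ≈ 3.4161e+8 - 3.7413e+6*I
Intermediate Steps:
f(H, b) = b²
n(d) = 49 (n(d) = (-7)² = 49)
K = 21*I*√62 (K = √(-59*98 - 21560) = √(-5782 - 21560) = √(-27342) = 21*I*√62 ≈ 165.35*I)
(K - 15098)*(-22675 + n(193)) = (21*I*√62 - 15098)*(-22675 + 49) = (-15098 + 21*I*√62)*(-22626) = 341607348 - 475146*I*√62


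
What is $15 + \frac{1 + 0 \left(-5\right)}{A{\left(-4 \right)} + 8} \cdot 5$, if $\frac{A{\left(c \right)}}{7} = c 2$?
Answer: $\frac{715}{48} \approx 14.896$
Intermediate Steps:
$A{\left(c \right)} = 14 c$ ($A{\left(c \right)} = 7 c 2 = 7 \cdot 2 c = 14 c$)
$15 + \frac{1 + 0 \left(-5\right)}{A{\left(-4 \right)} + 8} \cdot 5 = 15 + \frac{1 + 0 \left(-5\right)}{14 \left(-4\right) + 8} \cdot 5 = 15 + \frac{1 + 0}{-56 + 8} \cdot 5 = 15 + 1 \frac{1}{-48} \cdot 5 = 15 + 1 \left(- \frac{1}{48}\right) 5 = 15 - \frac{5}{48} = \frac{715}{48}$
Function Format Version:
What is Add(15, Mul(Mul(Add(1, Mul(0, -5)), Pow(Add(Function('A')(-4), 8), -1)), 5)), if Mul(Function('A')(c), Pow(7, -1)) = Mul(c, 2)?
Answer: Rational(715, 48) ≈ 14.896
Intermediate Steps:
Function('A')(c) = Mul(14, c) (Function('A')(c) = Mul(7, Mul(c, 2)) = Mul(7, Mul(2, c)) = Mul(14, c))
Add(15, Mul(Mul(Add(1, Mul(0, -5)), Pow(Add(Function('A')(-4), 8), -1)), 5)) = Add(15, Mul(Mul(Add(1, Mul(0, -5)), Pow(Add(Mul(14, -4), 8), -1)), 5)) = Add(15, Mul(Mul(Add(1, 0), Pow(Add(-56, 8), -1)), 5)) = Add(15, Mul(Mul(1, Pow(-48, -1)), 5)) = Add(15, Mul(Mul(1, Rational(-1, 48)), 5)) = Add(15, Mul(Rational(-1, 48), 5)) = Add(15, Rational(-5, 48)) = Rational(715, 48)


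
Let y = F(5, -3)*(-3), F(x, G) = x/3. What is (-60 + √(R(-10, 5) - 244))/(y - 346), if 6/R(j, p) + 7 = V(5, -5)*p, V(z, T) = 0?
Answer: 20/117 - I*√11998/2457 ≈ 0.17094 - 0.044581*I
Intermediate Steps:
F(x, G) = x/3 (F(x, G) = x*(⅓) = x/3)
R(j, p) = -6/7 (R(j, p) = 6/(-7 + 0*p) = 6/(-7 + 0) = 6/(-7) = 6*(-⅐) = -6/7)
y = -5 (y = ((⅓)*5)*(-3) = (5/3)*(-3) = -5)
(-60 + √(R(-10, 5) - 244))/(y - 346) = (-60 + √(-6/7 - 244))/(-5 - 346) = (-60 + √(-1714/7))/(-351) = (-60 + I*√11998/7)*(-1/351) = 20/117 - I*√11998/2457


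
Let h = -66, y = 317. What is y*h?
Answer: -20922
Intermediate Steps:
y*h = 317*(-66) = -20922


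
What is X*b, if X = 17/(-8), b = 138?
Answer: -1173/4 ≈ -293.25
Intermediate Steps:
X = -17/8 (X = 17*(-1/8) = -17/8 ≈ -2.1250)
X*b = -17/8*138 = -1173/4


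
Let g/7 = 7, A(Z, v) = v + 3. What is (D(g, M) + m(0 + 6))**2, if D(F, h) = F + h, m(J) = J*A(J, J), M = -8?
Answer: 9025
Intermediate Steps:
A(Z, v) = 3 + v
g = 49 (g = 7*7 = 49)
m(J) = J*(3 + J)
(D(g, M) + m(0 + 6))**2 = ((49 - 8) + (0 + 6)*(3 + (0 + 6)))**2 = (41 + 6*(3 + 6))**2 = (41 + 6*9)**2 = (41 + 54)**2 = 95**2 = 9025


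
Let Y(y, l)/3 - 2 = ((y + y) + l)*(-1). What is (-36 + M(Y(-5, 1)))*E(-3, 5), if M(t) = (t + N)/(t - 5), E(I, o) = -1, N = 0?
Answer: 975/28 ≈ 34.821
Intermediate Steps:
Y(y, l) = 6 - 6*y - 3*l (Y(y, l) = 6 + 3*(((y + y) + l)*(-1)) = 6 + 3*((2*y + l)*(-1)) = 6 + 3*((l + 2*y)*(-1)) = 6 + 3*(-l - 2*y) = 6 + (-6*y - 3*l) = 6 - 6*y - 3*l)
M(t) = t/(-5 + t) (M(t) = (t + 0)/(t - 5) = t/(-5 + t))
(-36 + M(Y(-5, 1)))*E(-3, 5) = (-36 + (6 - 6*(-5) - 3*1)/(-5 + (6 - 6*(-5) - 3*1)))*(-1) = (-36 + (6 + 30 - 3)/(-5 + (6 + 30 - 3)))*(-1) = (-36 + 33/(-5 + 33))*(-1) = (-36 + 33/28)*(-1) = -975/28*(-1) = 975/28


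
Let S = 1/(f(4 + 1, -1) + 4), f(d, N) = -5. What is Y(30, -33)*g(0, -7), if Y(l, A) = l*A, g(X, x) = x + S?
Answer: 7920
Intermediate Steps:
S = -1 (S = 1/(-5 + 4) = 1/(-1) = -1)
g(X, x) = -1 + x (g(X, x) = x - 1 = -1 + x)
Y(l, A) = A*l
Y(30, -33)*g(0, -7) = (-33*30)*(-1 - 7) = -990*(-8) = 7920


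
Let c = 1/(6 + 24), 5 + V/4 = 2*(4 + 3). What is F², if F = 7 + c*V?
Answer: 1681/25 ≈ 67.240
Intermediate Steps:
V = 36 (V = -20 + 4*(2*(4 + 3)) = -20 + 4*(2*7) = -20 + 4*14 = -20 + 56 = 36)
c = 1/30 ≈ 0.033333
F = 41/5 (F = 7 + (1/30)*36 = 7 + 6/5 = 41/5 ≈ 8.2000)
F² = (41/5)² = 1681/25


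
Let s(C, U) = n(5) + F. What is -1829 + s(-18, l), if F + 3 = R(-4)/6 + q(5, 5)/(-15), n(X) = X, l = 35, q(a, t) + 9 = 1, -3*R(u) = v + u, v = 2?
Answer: -82186/45 ≈ -1826.4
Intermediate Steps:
R(u) = -⅔ - u/3 (R(u) = -(2 + u)/3 = -⅔ - u/3)
q(a, t) = -8 (q(a, t) = -9 + 1 = -8)
F = -106/45 (F = -3 + ((-⅔ - ⅓*(-4))/6 - 8/(-15)) = -3 + ((-⅔ + 4/3)*(⅙) - 8*(-1/15)) = -3 + ((⅔)*(⅙) + 8/15) = -3 + (⅑ + 8/15) = -3 + 29/45 = -106/45 ≈ -2.3556)
s(C, U) = 119/45 (s(C, U) = 5 - 106/45 = 119/45)
-1829 + s(-18, l) = -1829 + 119/45 = -82186/45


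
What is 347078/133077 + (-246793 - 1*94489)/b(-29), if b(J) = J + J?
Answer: 22718457619/3859233 ≈ 5886.8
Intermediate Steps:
b(J) = 2*J
347078/133077 + (-246793 - 1*94489)/b(-29) = 347078/133077 + (-246793 - 1*94489)/((2*(-29))) = 347078*(1/133077) + (-246793 - 94489)/(-58) = 347078/133077 - 341282*(-1/58) = 347078/133077 + 170641/29 = 22718457619/3859233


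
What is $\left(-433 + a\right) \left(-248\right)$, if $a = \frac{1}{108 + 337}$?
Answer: $\frac{47785632}{445} \approx 1.0738 \cdot 10^{5}$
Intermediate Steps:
$a = \frac{1}{445} \approx 0.0022472$
$\left(-433 + a\right) \left(-248\right) = \left(-433 + \frac{1}{445}\right) \left(-248\right) = \left(- \frac{192684}{445}\right) \left(-248\right) = \frac{47785632}{445}$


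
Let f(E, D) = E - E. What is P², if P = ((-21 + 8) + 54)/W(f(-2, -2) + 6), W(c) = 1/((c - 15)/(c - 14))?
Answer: 136161/64 ≈ 2127.5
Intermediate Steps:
f(E, D) = 0
W(c) = (-14 + c)/(-15 + c) (W(c) = 1/((-15 + c)/(-14 + c)) = (-14 + c)/(-15 + c))
P = 369/8 (P = ((-21 + 8) + 54)/(((-14 + (0 + 6))/(-15 + (0 + 6)))) = (-13 + 54)/(((-14 + 6)/(-15 + 6))) = 41/((-8/(-9))) = 41/((-⅑*(-8))) = 41/(8/9) = 41*(9/8) = 369/8 ≈ 46.125)
P² = (369/8)² = 136161/64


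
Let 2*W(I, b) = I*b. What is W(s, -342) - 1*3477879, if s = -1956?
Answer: -3143403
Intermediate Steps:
W(I, b) = I*b/2 (W(I, b) = (I*b)/2 = I*b/2)
W(s, -342) - 1*3477879 = (½)*(-1956)*(-342) - 1*3477879 = 334476 - 3477879 = -3143403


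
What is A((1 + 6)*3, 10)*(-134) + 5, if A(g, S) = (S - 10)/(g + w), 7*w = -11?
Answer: 5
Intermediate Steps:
w = -11/7 (w = (1/7)*(-11) = -11/7 ≈ -1.5714)
A(g, S) = (-10 + S)/(-11/7 + g) (A(g, S) = (S - 10)/(g - 11/7) = (-10 + S)/(-11/7 + g))
A((1 + 6)*3, 10)*(-134) + 5 = (7*(-10 + 10)/(-11 + 7*((1 + 6)*3)))*(-134) + 5 = (7*0/(-11 + 7*(7*3)))*(-134) + 5 = (7*0/(-11 + 7*21))*(-134) + 5 = (7*0/(-11 + 147))*(-134) + 5 = (7*0/136)*(-134) + 5 = (7*(1/136)*0)*(-134) + 5 = 0*(-134) + 5 = 0 + 5 = 5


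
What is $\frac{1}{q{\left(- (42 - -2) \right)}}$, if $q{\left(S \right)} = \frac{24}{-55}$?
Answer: $- \frac{55}{24} \approx -2.2917$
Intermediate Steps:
$q{\left(S \right)} = - \frac{24}{55}$ ($q{\left(S \right)} = 24 \left(- \frac{1}{55}\right) = - \frac{24}{55}$)
$\frac{1}{q{\left(- (42 - -2) \right)}} = \frac{1}{- \frac{24}{55}} = - \frac{55}{24}$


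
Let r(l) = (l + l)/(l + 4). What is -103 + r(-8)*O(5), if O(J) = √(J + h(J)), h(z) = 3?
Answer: -103 + 8*√2 ≈ -91.686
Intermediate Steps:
r(l) = 2*l/(4 + l) (r(l) = (2*l)/(4 + l) = 2*l/(4 + l))
O(J) = √(3 + J) (O(J) = √(J + 3) = √(3 + J))
-103 + r(-8)*O(5) = -103 + (2*(-8)/(4 - 8))*√(3 + 5) = -103 + (2*(-8)/(-4))*√8 = -103 + (2*(-8)*(-¼))*(2*√2) = -103 + 4*(2*√2) = -103 + 8*√2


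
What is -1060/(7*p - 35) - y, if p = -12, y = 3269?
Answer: -387951/119 ≈ -3260.1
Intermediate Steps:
-1060/(7*p - 35) - y = -1060/(7*(-12) - 35) - 1*3269 = -1060/(-84 - 35) - 3269 = -1060/(-119) - 3269 = -1060*(-1/119) - 3269 = 1060/119 - 3269 = -387951/119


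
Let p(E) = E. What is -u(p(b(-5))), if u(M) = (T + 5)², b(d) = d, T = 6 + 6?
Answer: -289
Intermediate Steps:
T = 12
u(M) = 289 (u(M) = (12 + 5)² = 17² = 289)
-u(p(b(-5))) = -1*289 = -289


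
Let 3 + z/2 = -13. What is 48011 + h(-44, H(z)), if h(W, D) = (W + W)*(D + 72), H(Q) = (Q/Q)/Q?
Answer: 166711/4 ≈ 41678.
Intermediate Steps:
z = -32 (z = -6 + 2*(-13) = -6 - 26 = -32)
H(Q) = 1/Q
h(W, D) = 2*W*(72 + D) (h(W, D) = (2*W)*(72 + D) = 2*W*(72 + D))
48011 + h(-44, H(z)) = 48011 + 2*(-44)*(72 + 1/(-32)) = 48011 + 2*(-44)*(72 - 1/32) = 48011 + 2*(-44)*(2303/32) = 48011 - 25333/4 = 166711/4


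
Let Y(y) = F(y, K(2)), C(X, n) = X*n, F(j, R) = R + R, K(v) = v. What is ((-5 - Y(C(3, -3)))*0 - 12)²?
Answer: 144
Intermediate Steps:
F(j, R) = 2*R
Y(y) = 4 (Y(y) = 2*2 = 4)
((-5 - Y(C(3, -3)))*0 - 12)² = ((-5 - 1*4)*0 - 12)² = ((-5 - 4)*0 - 12)² = (-9*0 - 12)² = (0 - 12)² = (-12)² = 144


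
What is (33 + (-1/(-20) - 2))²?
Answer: 385641/400 ≈ 964.10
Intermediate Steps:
(33 + (-1/(-20) - 2))² = (33 + (-1*(-1/20) - 2))² = (33 + (1/20 - 2))² = (33 - 39/20)² = (621/20)² = 385641/400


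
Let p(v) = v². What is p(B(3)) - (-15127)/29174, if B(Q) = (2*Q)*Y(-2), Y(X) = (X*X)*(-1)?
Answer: 16819351/29174 ≈ 576.52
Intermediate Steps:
Y(X) = -X² (Y(X) = X²*(-1) = -X²)
B(Q) = -8*Q (B(Q) = (2*Q)*(-1*(-2)²) = (2*Q)*(-1*4) = (2*Q)*(-4) = -8*Q)
p(B(3)) - (-15127)/29174 = (-8*3)² - (-15127)/29174 = (-24)² - (-15127)/29174 = 576 - 1*(-15127/29174) = 576 + 15127/29174 = 16819351/29174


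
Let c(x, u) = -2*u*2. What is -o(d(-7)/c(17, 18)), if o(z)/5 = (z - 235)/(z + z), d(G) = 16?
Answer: -10585/4 ≈ -2646.3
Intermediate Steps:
c(x, u) = -4*u
o(z) = 5*(-235 + z)/(2*z) (o(z) = 5*((z - 235)/(z + z)) = 5*((-235 + z)/((2*z))) = 5*((-235 + z)*(1/(2*z))) = 5*((-235 + z)/(2*z)) = 5*(-235 + z)/(2*z))
-o(d(-7)/c(17, 18)) = -5*(-235 + 16/((-4*18)))/(2*(16/((-4*18)))) = -5*(-235 + 16/(-72))/(2*(16/(-72))) = -5*(-235 + 16*(-1/72))/(2*(16*(-1/72))) = -5*(-235 - 2/9)/(2*(-2/9)) = -5*(-9)*(-2117)/(2*2*9) = -1*10585/4 = -10585/4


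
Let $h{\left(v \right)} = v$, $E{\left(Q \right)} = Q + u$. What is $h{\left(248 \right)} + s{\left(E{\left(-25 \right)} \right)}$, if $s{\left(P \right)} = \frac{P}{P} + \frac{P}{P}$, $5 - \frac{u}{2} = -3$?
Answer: $250$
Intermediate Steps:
$u = 16$ ($u = 10 - -6 = 10 + 6 = 16$)
$E{\left(Q \right)} = 16 + Q$ ($E{\left(Q \right)} = Q + 16 = 16 + Q$)
$s{\left(P \right)} = 2$ ($s{\left(P \right)} = 1 + 1 = 2$)
$h{\left(248 \right)} + s{\left(E{\left(-25 \right)} \right)} = 248 + 2 = 250$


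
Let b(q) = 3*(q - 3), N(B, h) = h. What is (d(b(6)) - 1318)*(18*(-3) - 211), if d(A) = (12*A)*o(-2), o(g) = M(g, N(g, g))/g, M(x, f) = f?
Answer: 320650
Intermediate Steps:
b(q) = -9 + 3*q (b(q) = 3*(-3 + q) = -9 + 3*q)
o(g) = 1 (o(g) = g/g = 1)
d(A) = 12*A (d(A) = (12*A)*1 = 12*A)
(d(b(6)) - 1318)*(18*(-3) - 211) = (12*(-9 + 3*6) - 1318)*(18*(-3) - 211) = (12*(-9 + 18) - 1318)*(-54 - 211) = (12*9 - 1318)*(-265) = (108 - 1318)*(-265) = -1210*(-265) = 320650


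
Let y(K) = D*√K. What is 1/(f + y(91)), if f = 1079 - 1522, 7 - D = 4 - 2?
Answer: -443/193974 - 5*√91/193974 ≈ -0.0025297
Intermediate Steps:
D = 5 (D = 7 - (4 - 2) = 7 - 1*2 = 7 - 2 = 5)
f = -443
y(K) = 5*√K
1/(f + y(91)) = 1/(-443 + 5*√91)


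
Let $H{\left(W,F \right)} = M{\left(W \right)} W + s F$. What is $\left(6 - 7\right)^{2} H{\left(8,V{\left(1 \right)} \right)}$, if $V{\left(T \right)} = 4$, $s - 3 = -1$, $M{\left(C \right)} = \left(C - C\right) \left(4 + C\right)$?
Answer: $8$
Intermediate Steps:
$M{\left(C \right)} = 0$ ($M{\left(C \right)} = 0 \left(4 + C\right) = 0$)
$s = 2$ ($s = 3 - 1 = 2$)
$H{\left(W,F \right)} = 2 F$ ($H{\left(W,F \right)} = 0 W + 2 F = 0 + 2 F = 2 F$)
$\left(6 - 7\right)^{2} H{\left(8,V{\left(1 \right)} \right)} = \left(6 - 7\right)^{2} \cdot 2 \cdot 4 = \left(-1\right)^{2} \cdot 8 = 1 \cdot 8 = 8$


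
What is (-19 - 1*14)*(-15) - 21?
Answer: 474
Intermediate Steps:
(-19 - 1*14)*(-15) - 21 = (-19 - 14)*(-15) - 21 = -33*(-15) - 21 = 495 - 21 = 474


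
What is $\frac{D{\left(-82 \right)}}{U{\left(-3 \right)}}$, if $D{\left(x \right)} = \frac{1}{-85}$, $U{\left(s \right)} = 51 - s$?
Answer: $- \frac{1}{4590} \approx -0.00021786$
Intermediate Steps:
$D{\left(x \right)} = - \frac{1}{85}$
$\frac{D{\left(-82 \right)}}{U{\left(-3 \right)}} = - \frac{1}{85 \left(51 - -3\right)} = - \frac{1}{85 \left(51 + 3\right)} = - \frac{1}{85 \cdot 54} = \left(- \frac{1}{85}\right) \frac{1}{54} = - \frac{1}{4590}$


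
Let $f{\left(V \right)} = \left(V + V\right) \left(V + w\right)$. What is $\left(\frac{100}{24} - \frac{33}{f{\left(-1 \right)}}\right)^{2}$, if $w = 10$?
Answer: $36$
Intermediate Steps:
$f{\left(V \right)} = 2 V \left(10 + V\right)$ ($f{\left(V \right)} = \left(V + V\right) \left(V + 10\right) = 2 V \left(10 + V\right)$)
$\left(\frac{100}{24} - \frac{33}{f{\left(-1 \right)}}\right)^{2} = \left(\frac{100}{24} - \frac{33}{2 \left(-1\right) \left(10 - 1\right)}\right)^{2} = \left(100 \cdot \frac{1}{24} - \frac{33}{2 \left(-1\right) 9}\right)^{2} = \left(\frac{25}{6} - \frac{33}{-18}\right)^{2} = \left(\frac{25}{6} - - \frac{11}{6}\right)^{2} = \left(\frac{25}{6} + \frac{11}{6}\right)^{2} = 6^{2} = 36$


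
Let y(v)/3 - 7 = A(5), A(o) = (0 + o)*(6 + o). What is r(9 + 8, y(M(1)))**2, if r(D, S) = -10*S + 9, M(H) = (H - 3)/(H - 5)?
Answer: 3426201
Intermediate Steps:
A(o) = o*(6 + o)
M(H) = (-3 + H)/(-5 + H)
y(v) = 186 (y(v) = 21 + 3*(5*(6 + 5)) = 21 + 3*(5*11) = 21 + 3*55 = 21 + 165 = 186)
r(D, S) = 9 - 10*S
r(9 + 8, y(M(1)))**2 = (9 - 10*186)**2 = (9 - 1860)**2 = (-1851)**2 = 3426201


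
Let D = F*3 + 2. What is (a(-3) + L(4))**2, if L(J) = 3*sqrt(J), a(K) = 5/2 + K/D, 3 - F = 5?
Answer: 1369/16 ≈ 85.563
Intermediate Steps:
F = -2 (F = 3 - 1*5 = 3 - 5 = -2)
D = -4 (D = -2*3 + 2 = -6 + 2 = -4)
a(K) = 5/2 - K/4 (a(K) = 5/2 + K/(-4) = 5*(1/2) + K*(-1/4) = 5/2 - K/4)
(a(-3) + L(4))**2 = ((5/2 - 1/4*(-3)) + 3*sqrt(4))**2 = ((5/2 + 3/4) + 3*2)**2 = (13/4 + 6)**2 = (37/4)**2 = 1369/16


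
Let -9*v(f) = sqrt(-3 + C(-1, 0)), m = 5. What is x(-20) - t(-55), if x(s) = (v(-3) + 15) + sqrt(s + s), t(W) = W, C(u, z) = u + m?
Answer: 629/9 + 2*I*sqrt(10) ≈ 69.889 + 6.3246*I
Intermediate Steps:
C(u, z) = 5 + u (C(u, z) = u + 5 = 5 + u)
v(f) = -1/9 (v(f) = -sqrt(-3 + (5 - 1))/9 = -sqrt(-3 + 4)/9 = -sqrt(1)/9 = -1/9*1 = -1/9)
x(s) = 134/9 + sqrt(2)*sqrt(s) (x(s) = (-1/9 + 15) + sqrt(s + s) = 134/9 + sqrt(2*s) = 134/9 + sqrt(2)*sqrt(s))
x(-20) - t(-55) = (134/9 + sqrt(2)*sqrt(-20)) - 1*(-55) = (134/9 + sqrt(2)*(2*I*sqrt(5))) + 55 = (134/9 + 2*I*sqrt(10)) + 55 = 629/9 + 2*I*sqrt(10)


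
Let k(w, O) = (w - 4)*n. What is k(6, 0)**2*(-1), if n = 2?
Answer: -16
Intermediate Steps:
k(w, O) = -8 + 2*w (k(w, O) = (w - 4)*2 = (-4 + w)*2 = -8 + 2*w)
k(6, 0)**2*(-1) = (-8 + 2*6)**2*(-1) = (-8 + 12)**2*(-1) = 4**2*(-1) = 16*(-1) = -16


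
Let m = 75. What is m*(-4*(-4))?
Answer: 1200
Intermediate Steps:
m*(-4*(-4)) = 75*(-4*(-4)) = 75*16 = 1200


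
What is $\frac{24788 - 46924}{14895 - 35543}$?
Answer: $\frac{2767}{2581} \approx 1.0721$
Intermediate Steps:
$\frac{24788 - 46924}{14895 - 35543} = - \frac{22136}{-20648} = \left(-22136\right) \left(- \frac{1}{20648}\right) = \frac{2767}{2581}$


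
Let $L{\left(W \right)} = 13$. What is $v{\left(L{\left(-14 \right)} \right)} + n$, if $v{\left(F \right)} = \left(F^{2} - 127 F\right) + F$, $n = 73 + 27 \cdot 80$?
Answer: $764$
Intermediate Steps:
$n = 2233$ ($n = 73 + 2160 = 2233$)
$v{\left(F \right)} = F^{2} - 126 F$
$v{\left(L{\left(-14 \right)} \right)} + n = 13 \left(-126 + 13\right) + 2233 = 13 \left(-113\right) + 2233 = -1469 + 2233 = 764$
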